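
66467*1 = 66467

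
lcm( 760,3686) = 73720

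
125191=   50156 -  - 75035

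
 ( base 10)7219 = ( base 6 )53231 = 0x1c33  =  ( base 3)100220101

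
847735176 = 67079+847668097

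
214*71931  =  15393234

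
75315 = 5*15063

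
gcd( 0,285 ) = 285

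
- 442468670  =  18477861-460946531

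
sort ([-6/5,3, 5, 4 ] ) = [-6/5,  3, 4,5 ] 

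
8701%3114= 2473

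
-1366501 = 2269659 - 3636160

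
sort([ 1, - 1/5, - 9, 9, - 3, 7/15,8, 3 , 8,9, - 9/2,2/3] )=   [-9, - 9/2, - 3 , - 1/5, 7/15 , 2/3,1,3 , 8,  8,9,  9] 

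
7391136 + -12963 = 7378173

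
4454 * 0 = 0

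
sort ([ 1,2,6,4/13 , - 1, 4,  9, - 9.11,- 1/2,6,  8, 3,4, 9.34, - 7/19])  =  [ - 9.11, - 1,-1/2, - 7/19, 4/13, 1 , 2,3 , 4, 4, 6,6, 8,9,9.34 ]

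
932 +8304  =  9236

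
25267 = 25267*1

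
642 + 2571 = 3213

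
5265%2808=2457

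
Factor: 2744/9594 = 2^2*3^ (- 2)*7^3*13^ (-1)*41^(  -  1) = 1372/4797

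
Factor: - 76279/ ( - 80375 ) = 5^( - 3)*7^1*17^1*641^1 * 643^(-1)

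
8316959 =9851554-1534595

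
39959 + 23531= 63490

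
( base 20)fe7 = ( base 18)1175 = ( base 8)14217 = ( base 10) 6287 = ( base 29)7DN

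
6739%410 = 179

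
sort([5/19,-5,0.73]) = [- 5, 5/19, 0.73] 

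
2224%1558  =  666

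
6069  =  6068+1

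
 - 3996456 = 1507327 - 5503783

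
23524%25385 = 23524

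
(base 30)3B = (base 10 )101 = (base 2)1100101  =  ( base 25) 41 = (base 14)73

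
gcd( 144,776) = 8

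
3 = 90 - 87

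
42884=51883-8999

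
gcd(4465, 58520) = 95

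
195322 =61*3202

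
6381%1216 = 301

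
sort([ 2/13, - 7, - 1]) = [ - 7, - 1, 2/13] 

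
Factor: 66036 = 2^2*3^1 * 5503^1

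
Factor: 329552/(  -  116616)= - 2^1*3^(-1)*113^( - 1 )*479^1 = - 958/339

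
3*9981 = 29943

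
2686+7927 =10613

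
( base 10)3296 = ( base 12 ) 1AA8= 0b110011100000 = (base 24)5H8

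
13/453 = 13/453 = 0.03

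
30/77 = 30/77 = 0.39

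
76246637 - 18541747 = 57704890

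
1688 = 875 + 813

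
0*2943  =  0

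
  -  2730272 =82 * ( - 33296 )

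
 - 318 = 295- 613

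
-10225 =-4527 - 5698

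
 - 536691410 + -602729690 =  - 1139421100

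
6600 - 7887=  - 1287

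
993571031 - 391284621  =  602286410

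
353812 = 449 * 788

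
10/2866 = 5/1433 = 0.00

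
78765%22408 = 11541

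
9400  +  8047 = 17447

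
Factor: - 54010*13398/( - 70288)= 2^( - 2)*3^1*5^1*7^1*11^2* 23^( - 1)*29^1*191^( - 1 ) * 491^1 = 180906495/17572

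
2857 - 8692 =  - 5835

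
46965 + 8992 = 55957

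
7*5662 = 39634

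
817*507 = 414219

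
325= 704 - 379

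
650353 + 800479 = 1450832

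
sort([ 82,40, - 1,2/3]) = [ -1, 2/3 , 40,82 ]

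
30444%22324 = 8120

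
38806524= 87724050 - 48917526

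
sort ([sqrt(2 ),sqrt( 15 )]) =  [ sqrt(2 ),sqrt(15)] 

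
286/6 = 47 + 2/3= 47.67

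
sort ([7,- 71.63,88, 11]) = [ - 71.63,7, 11,88]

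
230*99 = 22770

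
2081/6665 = 2081/6665 = 0.31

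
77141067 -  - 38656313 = 115797380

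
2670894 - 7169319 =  - 4498425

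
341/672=341/672= 0.51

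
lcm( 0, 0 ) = 0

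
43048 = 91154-48106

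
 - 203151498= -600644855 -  - 397493357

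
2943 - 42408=  -  39465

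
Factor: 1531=1531^1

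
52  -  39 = 13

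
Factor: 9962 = 2^1*17^1*293^1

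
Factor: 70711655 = 5^1 *7^2* 397^1  *727^1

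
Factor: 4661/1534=79/26=2^(-1 )*13^( - 1)*79^1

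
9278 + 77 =9355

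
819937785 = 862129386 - 42191601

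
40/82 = 20/41 =0.49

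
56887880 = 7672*7415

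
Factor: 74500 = 2^2 * 5^3 * 149^1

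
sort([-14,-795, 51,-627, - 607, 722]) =[ - 795, - 627, - 607, - 14, 51,  722]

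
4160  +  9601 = 13761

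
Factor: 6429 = 3^1*2143^1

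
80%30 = 20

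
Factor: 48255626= 2^1*24127813^1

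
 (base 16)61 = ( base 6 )241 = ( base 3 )10121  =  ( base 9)117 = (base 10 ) 97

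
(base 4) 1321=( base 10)121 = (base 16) 79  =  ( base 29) 45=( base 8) 171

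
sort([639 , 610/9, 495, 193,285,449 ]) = [610/9,193,285, 449,495,639 ] 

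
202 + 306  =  508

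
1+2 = 3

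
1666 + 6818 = 8484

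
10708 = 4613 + 6095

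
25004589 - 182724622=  - 157720033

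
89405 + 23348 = 112753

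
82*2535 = 207870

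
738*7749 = 5718762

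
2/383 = 2/383=0.01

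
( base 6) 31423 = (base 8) 10247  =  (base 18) D2F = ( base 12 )2573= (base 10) 4263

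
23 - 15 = 8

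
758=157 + 601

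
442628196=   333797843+108830353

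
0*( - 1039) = 0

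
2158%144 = 142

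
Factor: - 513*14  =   - 7182 = - 2^1*3^3* 7^1  *19^1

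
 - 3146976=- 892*3528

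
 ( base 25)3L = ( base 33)2U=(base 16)60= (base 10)96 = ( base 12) 80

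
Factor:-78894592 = - 2^9 * 7^1 * 22013^1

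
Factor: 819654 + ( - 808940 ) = 10714 = 2^1*11^1 * 487^1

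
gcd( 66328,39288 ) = 8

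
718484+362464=1080948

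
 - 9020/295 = -31 +25/59=- 30.58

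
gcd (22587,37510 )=1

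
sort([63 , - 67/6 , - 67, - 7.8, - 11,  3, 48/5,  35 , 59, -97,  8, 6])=[ - 97, - 67,  -  67/6, - 11, - 7.8,3, 6,8, 48/5,35, 59 , 63]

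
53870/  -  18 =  - 26935/9 = - 2992.78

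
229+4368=4597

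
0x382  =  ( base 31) su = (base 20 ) 24I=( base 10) 898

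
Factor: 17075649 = 3^1 * 73^1* 103^1* 757^1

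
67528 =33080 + 34448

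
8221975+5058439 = 13280414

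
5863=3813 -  - 2050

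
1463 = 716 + 747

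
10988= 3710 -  - 7278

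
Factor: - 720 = -2^4*3^2*5^1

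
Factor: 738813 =3^1*246271^1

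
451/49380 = 451/49380=0.01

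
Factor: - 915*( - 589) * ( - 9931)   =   - 3^1* 5^1*19^1*31^1 *61^1*9931^1 = -5352163485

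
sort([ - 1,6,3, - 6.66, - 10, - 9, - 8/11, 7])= [ - 10,- 9,-6.66,-1 , - 8/11, 3, 6,7] 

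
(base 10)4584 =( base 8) 10750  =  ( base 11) 3498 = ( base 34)3ws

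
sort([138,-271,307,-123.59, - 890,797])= [-890,-271, - 123.59, 138,307, 797 ] 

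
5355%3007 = 2348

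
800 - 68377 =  - 67577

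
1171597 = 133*8809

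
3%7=3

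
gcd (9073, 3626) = 1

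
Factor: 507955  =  5^1*7^1*23^1 *631^1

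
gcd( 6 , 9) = 3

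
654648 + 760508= 1415156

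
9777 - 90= 9687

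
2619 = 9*291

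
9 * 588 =5292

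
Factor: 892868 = 2^2*223217^1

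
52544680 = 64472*815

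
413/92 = 4 + 45/92=4.49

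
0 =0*3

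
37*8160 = 301920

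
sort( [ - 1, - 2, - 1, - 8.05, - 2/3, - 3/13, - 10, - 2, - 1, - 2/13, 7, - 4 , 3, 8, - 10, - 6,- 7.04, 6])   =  [ - 10,-10, - 8.05, - 7.04, - 6, - 4, - 2,-2,-1, - 1, - 1,-2/3, - 3/13,-2/13,3,  6 , 7,8 ] 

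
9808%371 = 162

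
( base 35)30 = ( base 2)1101001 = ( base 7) 210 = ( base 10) 105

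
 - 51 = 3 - 54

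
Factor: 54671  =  23^1* 2377^1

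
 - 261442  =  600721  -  862163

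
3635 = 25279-21644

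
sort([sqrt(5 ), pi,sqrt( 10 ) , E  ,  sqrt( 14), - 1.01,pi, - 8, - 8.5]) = [ - 8.5, - 8, - 1.01,  sqrt ( 5 ),E, pi,pi , sqrt(10),sqrt( 14 )]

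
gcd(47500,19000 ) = 9500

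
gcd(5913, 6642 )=81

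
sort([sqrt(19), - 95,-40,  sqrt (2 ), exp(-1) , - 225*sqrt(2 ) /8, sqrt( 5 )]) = [  -  95,-40, - 225*sqrt( 2) /8,exp( - 1), sqrt( 2), sqrt( 5),  sqrt( 19)]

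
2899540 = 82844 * 35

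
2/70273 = 2/70273 = 0.00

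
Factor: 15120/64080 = 21/89  =  3^1 * 7^1*89^(  -  1)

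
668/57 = 668/57 =11.72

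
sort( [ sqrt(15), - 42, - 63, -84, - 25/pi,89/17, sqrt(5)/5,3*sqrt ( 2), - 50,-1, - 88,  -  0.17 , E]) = [ - 88, - 84,- 63, - 50, - 42,  -  25/pi,- 1,-0.17,sqrt(5) /5,  E, sqrt(15),3*sqrt( 2 ),  89/17 ] 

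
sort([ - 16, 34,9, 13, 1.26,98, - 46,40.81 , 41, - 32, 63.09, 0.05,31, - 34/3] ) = [ - 46, - 32, - 16 , - 34/3, 0.05,  1.26,9,13, 31, 34,40.81, 41, 63.09, 98]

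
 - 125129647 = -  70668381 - 54461266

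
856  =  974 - 118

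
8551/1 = 8551= 8551.00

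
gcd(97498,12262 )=2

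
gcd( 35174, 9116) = 86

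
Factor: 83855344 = 2^4*5240959^1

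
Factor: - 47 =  - 47^1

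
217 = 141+76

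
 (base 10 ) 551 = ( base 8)1047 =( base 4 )20213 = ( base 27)KB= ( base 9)672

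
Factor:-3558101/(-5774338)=2^( - 1)*139^( - 1)*20771^( - 1)*3558101^1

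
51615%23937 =3741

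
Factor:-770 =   -  2^1*5^1*7^1*11^1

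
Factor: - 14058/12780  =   - 2^( - 1 )*5^(-1)*11^1  =  - 11/10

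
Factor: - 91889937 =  - 3^3*1031^1*3301^1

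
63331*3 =189993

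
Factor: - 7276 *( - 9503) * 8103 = 560272438284 =2^2*3^1*13^1*17^2*37^1 *43^1 * 73^1*107^1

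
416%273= 143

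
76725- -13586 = 90311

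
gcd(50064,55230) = 42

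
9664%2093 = 1292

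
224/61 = 3 +41/61 = 3.67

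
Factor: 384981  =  3^1*128327^1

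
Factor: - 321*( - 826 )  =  265146= 2^1*3^1*7^1 * 59^1*107^1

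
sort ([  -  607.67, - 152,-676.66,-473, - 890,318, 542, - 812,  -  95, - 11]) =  [ - 890, - 812, - 676.66, - 607.67, - 473,-152, - 95,-11, 318,542 ] 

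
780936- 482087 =298849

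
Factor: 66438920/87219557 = 2^3*5^1*19^( - 1 )*173^1*9601^1*4590503^( - 1) 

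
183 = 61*3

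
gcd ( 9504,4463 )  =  1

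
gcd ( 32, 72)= 8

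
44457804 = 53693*828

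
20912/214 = 10456/107=97.72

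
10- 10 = 0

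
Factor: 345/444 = 2^( -2)*5^1 *23^1*37^( - 1 ) = 115/148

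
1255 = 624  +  631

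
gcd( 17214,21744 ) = 906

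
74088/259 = 286 +2/37=286.05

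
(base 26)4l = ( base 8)175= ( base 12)A5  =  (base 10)125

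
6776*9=60984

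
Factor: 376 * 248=93248=2^6*31^1*47^1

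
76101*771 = 58673871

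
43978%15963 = 12052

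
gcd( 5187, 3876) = 57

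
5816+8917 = 14733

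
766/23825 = 766/23825 = 0.03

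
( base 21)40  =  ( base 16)54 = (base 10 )84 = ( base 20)44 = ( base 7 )150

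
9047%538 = 439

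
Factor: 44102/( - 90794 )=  - 22051/45397  =  -11^( - 1 )*4127^ ( - 1)*22051^1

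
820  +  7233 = 8053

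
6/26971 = 6/26971 = 0.00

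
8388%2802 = 2784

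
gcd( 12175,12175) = 12175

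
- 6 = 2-8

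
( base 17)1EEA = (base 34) 7wr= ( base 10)9207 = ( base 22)J0B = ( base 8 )21767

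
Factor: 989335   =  5^1*29^1 * 6823^1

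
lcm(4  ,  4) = 4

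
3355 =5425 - 2070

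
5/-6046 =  - 5/6046=- 0.00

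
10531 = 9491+1040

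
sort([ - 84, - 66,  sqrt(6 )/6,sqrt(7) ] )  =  [ - 84,  -  66,sqrt (6 )/6, sqrt(7)]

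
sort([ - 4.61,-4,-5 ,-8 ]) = [ -8, -5, - 4.61, - 4 ]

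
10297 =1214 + 9083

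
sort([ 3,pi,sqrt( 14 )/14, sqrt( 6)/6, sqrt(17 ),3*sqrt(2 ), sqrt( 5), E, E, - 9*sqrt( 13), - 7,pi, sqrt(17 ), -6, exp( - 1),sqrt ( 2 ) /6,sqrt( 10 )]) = [ - 9 * sqrt(13), - 7, - 6,  sqrt( 2) /6,sqrt( 14) /14, exp( - 1 ), sqrt( 6 )/6, sqrt(5), E,E, 3,pi, pi, sqrt( 10 ), sqrt( 17 ), sqrt(17), 3*sqrt( 2)]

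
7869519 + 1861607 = 9731126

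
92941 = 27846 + 65095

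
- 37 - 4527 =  - 4564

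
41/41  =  1 =1.00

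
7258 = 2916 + 4342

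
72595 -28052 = 44543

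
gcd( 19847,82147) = 89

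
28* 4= 112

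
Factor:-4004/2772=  - 13/9 =- 3^(-2)*13^1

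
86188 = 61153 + 25035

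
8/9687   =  8/9687 = 0.00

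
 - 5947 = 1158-7105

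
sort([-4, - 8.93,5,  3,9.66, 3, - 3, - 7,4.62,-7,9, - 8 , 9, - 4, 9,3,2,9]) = [ - 8.93, - 8,- 7,  -  7, - 4, - 4, - 3, 2,3,3,3 , 4.62, 5,9, 9, 9, 9,9.66]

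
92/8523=92/8523 = 0.01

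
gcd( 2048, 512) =512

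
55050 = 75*734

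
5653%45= 28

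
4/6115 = 4/6115 = 0.00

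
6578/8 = 3289/4 = 822.25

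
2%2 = 0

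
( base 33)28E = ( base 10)2456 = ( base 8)4630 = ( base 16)998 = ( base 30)2LQ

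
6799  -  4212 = 2587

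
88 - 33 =55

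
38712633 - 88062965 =  -  49350332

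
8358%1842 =990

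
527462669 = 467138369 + 60324300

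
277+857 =1134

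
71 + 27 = 98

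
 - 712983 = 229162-942145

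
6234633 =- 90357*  ( - 69 )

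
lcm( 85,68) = 340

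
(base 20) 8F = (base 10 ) 175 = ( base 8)257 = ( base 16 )af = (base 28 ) 67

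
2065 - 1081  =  984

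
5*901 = 4505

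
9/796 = 9/796 = 0.01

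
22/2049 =22/2049 = 0.01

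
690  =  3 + 687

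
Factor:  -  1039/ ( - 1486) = 2^( - 1 )*743^ ( -1)*1039^1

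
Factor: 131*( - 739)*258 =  - 24976722 = - 2^1*3^1*43^1 * 131^1*739^1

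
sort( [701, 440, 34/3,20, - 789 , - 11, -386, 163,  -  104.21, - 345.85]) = [ - 789, - 386,- 345.85,-104.21,  -  11, 34/3, 20,163 , 440, 701 ] 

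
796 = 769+27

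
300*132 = 39600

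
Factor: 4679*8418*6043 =2^1*3^1 * 23^1*61^1*4679^1 * 6043^1=238020608346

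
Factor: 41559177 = 3^1*11^1  *37^1 * 101^1*337^1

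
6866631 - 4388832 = 2477799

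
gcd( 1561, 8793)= 1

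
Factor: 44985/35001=14995/11667 = 3^( - 1 )*5^1*2999^1*3889^( - 1 )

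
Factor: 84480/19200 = 22/5 = 2^1*5^( - 1 )*11^1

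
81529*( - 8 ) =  - 652232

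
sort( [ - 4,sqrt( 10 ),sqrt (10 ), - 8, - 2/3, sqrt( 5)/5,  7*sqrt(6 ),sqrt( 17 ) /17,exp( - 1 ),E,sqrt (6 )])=[-8,-4,- 2/3, sqrt(17 )/17,exp( - 1 ),sqrt(5 ) /5 , sqrt ( 6 ),E,sqrt (10 ), sqrt ( 10), 7*sqrt ( 6 )]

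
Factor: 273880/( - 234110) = - 2^2*167^1*571^( - 1 ) = -668/571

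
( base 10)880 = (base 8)1560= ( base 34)pu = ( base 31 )sc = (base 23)1F6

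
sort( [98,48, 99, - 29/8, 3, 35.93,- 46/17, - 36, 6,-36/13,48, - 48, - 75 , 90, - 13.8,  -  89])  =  [-89, - 75,-48, - 36, - 13.8, - 29/8,-36/13, -46/17,  3, 6, 35.93, 48,48, 90, 98, 99 ] 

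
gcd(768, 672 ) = 96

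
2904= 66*44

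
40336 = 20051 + 20285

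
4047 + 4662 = 8709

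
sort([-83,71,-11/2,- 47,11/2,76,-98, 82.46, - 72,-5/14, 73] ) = [-98, - 83, - 72,-47, - 11/2,  -  5/14,11/2, 71 , 73, 76, 82.46]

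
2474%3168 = 2474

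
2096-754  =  1342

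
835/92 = 9 + 7/92= 9.08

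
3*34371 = 103113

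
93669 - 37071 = 56598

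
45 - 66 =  - 21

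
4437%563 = 496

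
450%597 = 450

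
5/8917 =5/8917  =  0.00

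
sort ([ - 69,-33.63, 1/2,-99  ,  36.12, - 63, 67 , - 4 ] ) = [ - 99, - 69,-63, - 33.63, - 4,1/2, 36.12,67]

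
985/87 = 11 +28/87 = 11.32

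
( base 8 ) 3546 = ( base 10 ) 1894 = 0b11101100110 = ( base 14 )994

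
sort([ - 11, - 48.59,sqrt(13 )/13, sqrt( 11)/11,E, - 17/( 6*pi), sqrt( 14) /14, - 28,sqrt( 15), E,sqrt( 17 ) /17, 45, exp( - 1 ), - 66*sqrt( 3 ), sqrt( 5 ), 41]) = [ - 66*sqrt( 3), - 48.59, - 28 , - 11, - 17/ ( 6*pi),  sqrt(17) /17, sqrt(14 )/14,sqrt( 13)/13, sqrt(  11)/11, exp( - 1), sqrt( 5 ), E, E,  sqrt (15), 41,45]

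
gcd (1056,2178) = 66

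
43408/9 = 4823 + 1/9 = 4823.11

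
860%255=95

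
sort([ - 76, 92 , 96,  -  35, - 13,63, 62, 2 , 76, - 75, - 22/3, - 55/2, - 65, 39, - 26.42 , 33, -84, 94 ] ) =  [ - 84, - 76, - 75, - 65, - 35, - 55/2, - 26.42  ,-13, - 22/3,  2,33, 39, 62,63,76 , 92 , 94,96] 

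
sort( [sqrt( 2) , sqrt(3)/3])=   [ sqrt(  3) /3,sqrt( 2 ) ]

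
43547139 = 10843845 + 32703294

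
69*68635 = 4735815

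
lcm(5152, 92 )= 5152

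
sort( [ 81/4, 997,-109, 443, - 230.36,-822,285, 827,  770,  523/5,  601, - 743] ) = [ - 822,-743, - 230.36,-109,81/4,  523/5, 285,443, 601,770 , 827,  997] 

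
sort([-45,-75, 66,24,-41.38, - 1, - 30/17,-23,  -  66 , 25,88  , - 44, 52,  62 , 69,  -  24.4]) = [ - 75, - 66,-45, -44  , - 41.38,-24.4, -23, - 30/17,  -  1, 24, 25, 52, 62, 66,69, 88]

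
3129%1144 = 841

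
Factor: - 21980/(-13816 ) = 2^(-1)*5^1 * 7^1*11^(-1 ) = 35/22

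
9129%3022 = 63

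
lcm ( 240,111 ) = 8880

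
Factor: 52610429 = 673^1*78173^1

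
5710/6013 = 5710/6013 = 0.95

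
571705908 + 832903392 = 1404609300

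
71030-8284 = 62746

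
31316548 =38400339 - 7083791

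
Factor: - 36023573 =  - 47^1*277^1*2767^1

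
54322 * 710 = 38568620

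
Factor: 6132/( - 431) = - 2^2*3^1*7^1 * 73^1 * 431^(- 1) 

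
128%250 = 128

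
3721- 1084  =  2637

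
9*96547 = 868923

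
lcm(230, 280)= 6440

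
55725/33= 1688+7/11 = 1688.64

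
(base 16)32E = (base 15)394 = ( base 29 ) s2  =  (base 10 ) 814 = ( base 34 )NW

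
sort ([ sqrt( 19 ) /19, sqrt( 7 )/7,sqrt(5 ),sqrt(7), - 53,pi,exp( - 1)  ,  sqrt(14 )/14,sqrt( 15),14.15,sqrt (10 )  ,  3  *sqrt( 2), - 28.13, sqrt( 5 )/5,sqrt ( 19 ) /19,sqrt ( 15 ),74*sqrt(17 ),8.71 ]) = [-53,  -  28.13, sqrt(19)/19, sqrt ( 19 )/19,sqrt( 14 )/14 , exp(  -  1),sqrt( 7 ) /7,sqrt( 5 ) /5,sqrt( 5 ),sqrt( 7),pi,sqrt(10),sqrt(15), sqrt(15),3 * sqrt ( 2),8.71, 14.15, 74* sqrt(17)]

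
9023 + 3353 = 12376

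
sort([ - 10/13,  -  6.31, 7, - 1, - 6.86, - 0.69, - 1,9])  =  [ - 6.86, - 6.31, - 1, - 1, - 10/13,-0.69 , 7, 9] 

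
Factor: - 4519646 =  - 2^1*2259823^1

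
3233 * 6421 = 20759093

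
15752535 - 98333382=-82580847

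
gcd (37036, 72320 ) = 4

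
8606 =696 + 7910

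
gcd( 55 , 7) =1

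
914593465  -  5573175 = 909020290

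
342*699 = 239058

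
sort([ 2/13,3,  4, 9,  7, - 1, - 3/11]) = [  -  1,- 3/11,2/13, 3,4,7,9]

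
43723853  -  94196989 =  - 50473136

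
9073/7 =1296 + 1/7 = 1296.14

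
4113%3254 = 859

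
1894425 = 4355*435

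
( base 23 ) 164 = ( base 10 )671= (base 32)kv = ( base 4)22133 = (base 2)1010011111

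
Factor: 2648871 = 3^2*294319^1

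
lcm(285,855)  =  855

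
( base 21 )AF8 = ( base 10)4733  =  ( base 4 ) 1021331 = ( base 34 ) 437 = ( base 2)1001001111101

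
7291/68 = 107 + 15/68 = 107.22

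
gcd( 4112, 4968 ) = 8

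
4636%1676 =1284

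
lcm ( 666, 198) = 7326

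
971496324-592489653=379006671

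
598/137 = 4 + 50/137= 4.36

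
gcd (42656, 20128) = 32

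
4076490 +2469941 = 6546431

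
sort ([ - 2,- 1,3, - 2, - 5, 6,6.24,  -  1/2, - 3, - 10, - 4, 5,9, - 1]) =[ -10,  -  5, - 4,-3, - 2, - 2, - 1, - 1 , - 1/2 , 3,5,6,6.24,9 ] 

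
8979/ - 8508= - 2993/2836 = - 1.06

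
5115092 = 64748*79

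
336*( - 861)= - 289296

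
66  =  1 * 66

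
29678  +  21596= 51274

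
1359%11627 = 1359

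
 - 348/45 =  - 8+4/15 = - 7.73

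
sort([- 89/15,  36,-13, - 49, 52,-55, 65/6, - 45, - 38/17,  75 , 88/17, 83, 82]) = [  -  55, - 49, - 45, - 13, - 89/15 , - 38/17, 88/17,65/6 , 36, 52,75,82, 83 ]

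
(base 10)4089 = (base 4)333321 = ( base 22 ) 89J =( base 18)CB3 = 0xFF9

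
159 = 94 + 65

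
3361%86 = 7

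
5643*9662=54522666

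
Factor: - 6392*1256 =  - 8028352 = - 2^6*17^1*47^1*157^1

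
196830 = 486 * 405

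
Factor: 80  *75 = 6000 = 2^4*3^1*5^3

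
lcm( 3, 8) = 24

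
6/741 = 2/247 = 0.01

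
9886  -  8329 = 1557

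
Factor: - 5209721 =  - 11^1*473611^1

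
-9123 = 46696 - 55819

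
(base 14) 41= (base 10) 57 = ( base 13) 45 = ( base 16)39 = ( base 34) 1n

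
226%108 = 10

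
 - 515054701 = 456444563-971499264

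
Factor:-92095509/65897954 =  - 2^( - 1 )*3^1*11^1*89^1*139^( -1 )*31357^1*237043^ (  -  1)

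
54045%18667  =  16711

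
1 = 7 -6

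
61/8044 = 61/8044 = 0.01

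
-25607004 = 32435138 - 58042142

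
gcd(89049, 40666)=1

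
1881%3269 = 1881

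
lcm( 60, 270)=540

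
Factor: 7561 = 7561^1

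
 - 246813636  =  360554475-607368111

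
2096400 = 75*27952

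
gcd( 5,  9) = 1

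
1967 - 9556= - 7589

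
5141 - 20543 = - 15402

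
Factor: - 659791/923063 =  - 11^1*151^(  -  1)*6113^( - 1 ) * 59981^1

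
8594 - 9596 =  - 1002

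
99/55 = 1+4/5 = 1.80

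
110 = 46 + 64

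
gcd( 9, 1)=1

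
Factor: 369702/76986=437/91 = 7^( - 1)*13^ ( - 1 )*19^1*23^1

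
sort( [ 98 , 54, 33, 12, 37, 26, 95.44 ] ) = [ 12, 26, 33, 37, 54,95.44, 98 ]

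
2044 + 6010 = 8054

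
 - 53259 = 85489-138748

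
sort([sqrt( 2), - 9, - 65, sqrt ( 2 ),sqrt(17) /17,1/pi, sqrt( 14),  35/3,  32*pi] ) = [ - 65, - 9,sqrt(17)/17, 1/pi, sqrt(2) , sqrt ( 2 ),sqrt( 14),35/3,32*pi ]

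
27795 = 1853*15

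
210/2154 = 35/359=   0.10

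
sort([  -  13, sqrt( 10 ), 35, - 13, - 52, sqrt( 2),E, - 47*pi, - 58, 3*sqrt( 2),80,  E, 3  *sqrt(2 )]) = [  -  47*pi, - 58, - 52, - 13 , - 13,  sqrt( 2), E,E , sqrt( 10 ),3*sqrt(2 ),3*sqrt( 2 ), 35,80]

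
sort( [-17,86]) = [ - 17, 86 ] 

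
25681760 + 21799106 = 47480866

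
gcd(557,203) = 1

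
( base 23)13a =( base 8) 1140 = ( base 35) HD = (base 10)608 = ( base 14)316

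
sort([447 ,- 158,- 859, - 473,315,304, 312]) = [  -  859 , - 473, - 158, 304 , 312,315, 447]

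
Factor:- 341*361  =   - 123101=- 11^1 * 19^2*31^1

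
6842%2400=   2042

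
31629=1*31629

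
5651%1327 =343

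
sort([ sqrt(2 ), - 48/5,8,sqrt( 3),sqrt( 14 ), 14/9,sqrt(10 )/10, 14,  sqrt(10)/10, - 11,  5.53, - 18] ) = [-18,- 11,  -  48/5,sqrt(10)/10, sqrt(10)/10, sqrt( 2 ),14/9,sqrt(3 ), sqrt(14), 5.53,  8,14] 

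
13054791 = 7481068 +5573723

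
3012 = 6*502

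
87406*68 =5943608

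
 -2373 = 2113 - 4486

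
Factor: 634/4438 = 1/7 = 7^( - 1) 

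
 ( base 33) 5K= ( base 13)113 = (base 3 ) 20212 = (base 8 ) 271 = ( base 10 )185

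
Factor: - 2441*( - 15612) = 38108892 = 2^2*3^1*1301^1*2441^1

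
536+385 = 921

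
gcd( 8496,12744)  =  4248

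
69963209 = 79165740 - 9202531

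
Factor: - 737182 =- 2^1*151^1 * 2441^1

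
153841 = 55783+98058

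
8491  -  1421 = 7070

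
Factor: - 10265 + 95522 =85257=3^2*9473^1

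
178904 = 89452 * 2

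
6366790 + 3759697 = 10126487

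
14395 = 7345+7050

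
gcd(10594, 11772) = 2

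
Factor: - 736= - 2^5*23^1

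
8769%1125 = 894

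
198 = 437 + -239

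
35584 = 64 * 556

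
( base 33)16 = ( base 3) 1110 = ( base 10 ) 39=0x27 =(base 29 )1A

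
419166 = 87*4818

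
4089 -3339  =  750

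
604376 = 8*75547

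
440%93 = 68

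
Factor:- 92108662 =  - 2^1 *137^1*336163^1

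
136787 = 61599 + 75188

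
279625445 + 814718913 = 1094344358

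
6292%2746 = 800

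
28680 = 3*9560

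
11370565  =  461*24665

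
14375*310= 4456250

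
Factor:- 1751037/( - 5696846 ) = 2^( - 1)*3^1*19^(  -  1)*101^1*197^( - 1)*761^( - 1 )*5779^1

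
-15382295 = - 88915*173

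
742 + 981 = 1723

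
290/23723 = 290/23723 = 0.01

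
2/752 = 1/376 =0.00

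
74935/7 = 10705 = 10705.00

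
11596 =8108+3488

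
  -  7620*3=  - 22860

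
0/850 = 0 = 0.00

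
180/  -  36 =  - 5/1= -5.00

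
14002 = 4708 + 9294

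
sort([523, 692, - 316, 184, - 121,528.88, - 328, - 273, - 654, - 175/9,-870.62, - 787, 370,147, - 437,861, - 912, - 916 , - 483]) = [ - 916, - 912, - 870.62, - 787, - 654, - 483, - 437, - 328, - 316,-273, - 121, - 175/9, 147, 184, 370, 523,528.88,692,861]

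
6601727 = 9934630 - 3332903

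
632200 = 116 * 5450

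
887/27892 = 887/27892= 0.03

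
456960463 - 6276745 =450683718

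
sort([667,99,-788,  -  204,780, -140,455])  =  [-788, - 204,-140,99,  455,667,  780 ] 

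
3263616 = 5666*576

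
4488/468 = 374/39 = 9.59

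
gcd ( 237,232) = 1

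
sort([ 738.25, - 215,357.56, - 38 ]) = [ - 215, - 38,357.56, 738.25 ]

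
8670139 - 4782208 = 3887931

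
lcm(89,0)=0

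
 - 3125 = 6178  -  9303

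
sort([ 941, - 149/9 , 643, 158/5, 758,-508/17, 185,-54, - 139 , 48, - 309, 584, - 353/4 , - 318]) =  [ - 318 , - 309, - 139, - 353/4, - 54, - 508/17,-149/9 , 158/5,48,  185, 584,643,758, 941]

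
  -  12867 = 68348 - 81215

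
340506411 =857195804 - 516689393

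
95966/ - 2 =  - 47983/1 = - 47983.00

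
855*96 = 82080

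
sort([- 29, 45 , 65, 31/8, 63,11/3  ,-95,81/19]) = [ - 95 , - 29, 11/3, 31/8,  81/19,  45, 63, 65 ] 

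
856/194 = 428/97 = 4.41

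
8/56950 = 4/28475  =  0.00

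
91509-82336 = 9173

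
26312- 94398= - 68086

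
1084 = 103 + 981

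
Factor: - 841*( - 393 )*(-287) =  -  94857231=- 3^1*7^1*29^2*41^1*131^1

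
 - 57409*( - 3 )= 172227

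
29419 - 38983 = -9564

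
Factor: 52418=2^1*26209^1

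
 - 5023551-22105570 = - 27129121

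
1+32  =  33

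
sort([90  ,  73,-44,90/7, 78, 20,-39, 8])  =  [-44, - 39,8, 90/7,20, 73,  78, 90 ] 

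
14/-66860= - 7/33430 = - 0.00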